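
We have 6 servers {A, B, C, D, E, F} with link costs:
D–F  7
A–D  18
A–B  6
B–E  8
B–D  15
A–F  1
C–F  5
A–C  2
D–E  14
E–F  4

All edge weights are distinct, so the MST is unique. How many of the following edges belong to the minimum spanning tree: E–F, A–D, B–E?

Sort edges by weight, then run Kruskal:
A–F (1): add. Components now {A,F} {B} {C} {D} {E}
A–C (2): add. Components now {A,C,F} {B} {D} {E}
E–F (4): add. Components now {A,C,E,F} {B} {D}
C–F (5): skip — C and F already connected.
A–B (6): add. Components now {A,B,C,E,F} {D}
D–F (7): add. Components now {A,B,C,D,E,F}
MST edge set: {A–F, A–C, E–F, A–B, D–F}.
Of the listed edges, {E–F} are in the MST → 1.

1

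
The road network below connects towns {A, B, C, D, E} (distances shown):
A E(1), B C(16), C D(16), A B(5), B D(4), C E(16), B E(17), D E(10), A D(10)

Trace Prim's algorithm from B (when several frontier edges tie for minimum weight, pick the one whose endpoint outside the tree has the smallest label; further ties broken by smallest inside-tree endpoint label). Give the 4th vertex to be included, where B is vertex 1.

Prim's algorithm from B:
Step 1: cheapest edge leaving the tree is B D (4); add D.
Step 2: cheapest edge leaving the tree is A B (5); add A.
Step 3: cheapest edge leaving the tree is A E (1); add E.
Step 4: cheapest edge leaving the tree is B C (16); add C.
Vertex order: B, D, A, E, C. The 4th vertex is E.

E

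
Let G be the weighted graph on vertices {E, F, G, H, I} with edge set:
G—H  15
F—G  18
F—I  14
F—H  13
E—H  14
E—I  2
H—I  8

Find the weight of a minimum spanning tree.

38

Kruskal's algorithm — process edges by increasing weight (ties by edge label):
E—I (2): add. Components now {E,I} {F} {G} {H}
H—I (8): add. Components now {E,H,I} {F} {G}
F—H (13): add. Components now {E,F,H,I} {G}
E—H (14): skip — E and H already connected.
F—I (14): skip — F and I already connected.
G—H (15): add. Components now {E,F,G,H,I}
MST edges: E—I, H—I, F—H, G—H; total weight 2+8+13+15 = 38.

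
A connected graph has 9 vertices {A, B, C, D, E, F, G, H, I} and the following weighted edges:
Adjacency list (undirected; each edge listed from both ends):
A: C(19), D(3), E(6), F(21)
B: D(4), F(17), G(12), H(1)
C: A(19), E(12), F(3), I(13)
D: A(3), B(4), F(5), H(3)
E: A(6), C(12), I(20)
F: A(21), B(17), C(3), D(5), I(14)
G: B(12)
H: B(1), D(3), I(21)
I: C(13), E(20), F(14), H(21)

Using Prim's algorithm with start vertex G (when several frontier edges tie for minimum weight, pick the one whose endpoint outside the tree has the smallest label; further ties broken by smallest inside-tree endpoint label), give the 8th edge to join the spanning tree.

Prim's algorithm from G:
Step 1: cheapest edge leaving the tree is B G (12); add B.
Step 2: cheapest edge leaving the tree is B H (1); add H.
Step 3: cheapest edge leaving the tree is D H (3); add D.
Step 4: cheapest edge leaving the tree is A D (3); add A.
Step 5: cheapest edge leaving the tree is D F (5); add F.
Step 6: cheapest edge leaving the tree is C F (3); add C.
Step 7: cheapest edge leaving the tree is A E (6); add E.
Step 8: cheapest edge leaving the tree is C I (13); add I.
The 8th edge added is C I.

C-I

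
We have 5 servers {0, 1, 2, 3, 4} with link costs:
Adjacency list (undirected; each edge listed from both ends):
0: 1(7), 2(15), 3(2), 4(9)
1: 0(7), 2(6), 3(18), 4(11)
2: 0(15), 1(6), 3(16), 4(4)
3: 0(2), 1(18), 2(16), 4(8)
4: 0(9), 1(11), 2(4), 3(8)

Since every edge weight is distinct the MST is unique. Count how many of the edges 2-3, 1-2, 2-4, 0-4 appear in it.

2

Kruskal: consider edges lightest-first.
0-3 (2): add. Components now {0,3} {1} {2} {4}
2-4 (4): add. Components now {0,3} {1} {2,4}
1-2 (6): add. Components now {0,3} {1,2,4}
0-1 (7): add. Components now {0,1,2,3,4}
MST edge set: {0-3, 2-4, 1-2, 0-1}.
Of the listed edges, {1-2, 2-4} are in the MST → 2.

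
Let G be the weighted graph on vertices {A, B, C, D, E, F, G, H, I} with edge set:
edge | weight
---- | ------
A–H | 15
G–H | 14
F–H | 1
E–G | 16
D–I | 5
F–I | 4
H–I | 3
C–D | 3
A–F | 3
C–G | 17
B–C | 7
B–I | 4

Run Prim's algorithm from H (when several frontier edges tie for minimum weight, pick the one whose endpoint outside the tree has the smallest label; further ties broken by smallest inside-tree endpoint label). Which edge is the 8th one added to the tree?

E-G

Grow the tree from H using Prim:
Step 1: frontier [F–H 1, H–I 3, G–H 14, A–H 15] → take F–H (1); add F.
Step 2: frontier [A–F 3, F–I 4, H–I 3, G–H 14, A–H 15] → take A–F (3); add A.
Step 3: frontier [F–I 4, H–I 3, G–H 14] → take H–I (3); add I.
Step 4: frontier [G–H 14, B–I 4, D–I 5] → take B–I (4); add B.
Step 5: frontier [B–C 7, G–H 14, D–I 5] → take D–I (5); add D.
Step 6: frontier [B–C 7, C–D 3, G–H 14] → take C–D (3); add C.
Step 7: frontier [C–G 17, G–H 14] → take G–H (14); add G.
Step 8: frontier [E–G 16] → take E–G (16); add E.
The 8th edge added is E–G.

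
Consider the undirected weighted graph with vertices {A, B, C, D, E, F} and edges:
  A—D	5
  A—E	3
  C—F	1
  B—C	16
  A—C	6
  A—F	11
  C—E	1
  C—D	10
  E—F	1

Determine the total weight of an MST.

Grow the tree from F using Prim:
Step 1: cheapest edge leaving the tree is C—F (1); add C.
Step 2: cheapest edge leaving the tree is C—E (1); add E.
Step 3: cheapest edge leaving the tree is A—E (3); add A.
Step 4: cheapest edge leaving the tree is A—D (5); add D.
Step 5: cheapest edge leaving the tree is B—C (16); add B.
MST edges: C—F, C—E, A—E, A—D, B—C; total weight 1+1+3+5+16 = 26.

26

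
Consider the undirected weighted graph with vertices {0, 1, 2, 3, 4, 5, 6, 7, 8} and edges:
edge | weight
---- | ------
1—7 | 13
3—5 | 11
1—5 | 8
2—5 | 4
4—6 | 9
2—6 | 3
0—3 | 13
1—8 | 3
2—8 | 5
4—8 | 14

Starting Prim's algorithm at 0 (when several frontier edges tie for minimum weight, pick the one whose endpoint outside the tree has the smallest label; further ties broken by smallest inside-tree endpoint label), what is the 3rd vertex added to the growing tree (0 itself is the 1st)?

5

Grow the tree from 0 using Prim:
Step 1: cheapest edge leaving the tree is 0—3 (13); add 3.
Step 2: cheapest edge leaving the tree is 3—5 (11); add 5.
Step 3: cheapest edge leaving the tree is 2—5 (4); add 2.
Step 4: cheapest edge leaving the tree is 2—6 (3); add 6.
Step 5: cheapest edge leaving the tree is 2—8 (5); add 8.
Step 6: cheapest edge leaving the tree is 1—8 (3); add 1.
Step 7: cheapest edge leaving the tree is 4—6 (9); add 4.
Step 8: cheapest edge leaving the tree is 1—7 (13); add 7.
Vertex order: 0, 3, 5, 2, 6, 8, 1, 4, 7. The 3rd vertex is 5.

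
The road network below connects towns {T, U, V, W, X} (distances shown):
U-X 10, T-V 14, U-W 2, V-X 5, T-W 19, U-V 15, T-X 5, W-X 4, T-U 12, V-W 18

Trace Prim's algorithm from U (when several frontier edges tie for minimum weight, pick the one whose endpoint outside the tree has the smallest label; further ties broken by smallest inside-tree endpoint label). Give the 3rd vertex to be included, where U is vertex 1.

Grow the tree from U using Prim:
Step 1: cheapest edge leaving the tree is U-W (2); add W.
Step 2: cheapest edge leaving the tree is W-X (4); add X.
Step 3: cheapest edge leaving the tree is T-X (5); add T.
Step 4: cheapest edge leaving the tree is V-X (5); add V.
Vertex order: U, W, X, T, V. The 3rd vertex is X.

X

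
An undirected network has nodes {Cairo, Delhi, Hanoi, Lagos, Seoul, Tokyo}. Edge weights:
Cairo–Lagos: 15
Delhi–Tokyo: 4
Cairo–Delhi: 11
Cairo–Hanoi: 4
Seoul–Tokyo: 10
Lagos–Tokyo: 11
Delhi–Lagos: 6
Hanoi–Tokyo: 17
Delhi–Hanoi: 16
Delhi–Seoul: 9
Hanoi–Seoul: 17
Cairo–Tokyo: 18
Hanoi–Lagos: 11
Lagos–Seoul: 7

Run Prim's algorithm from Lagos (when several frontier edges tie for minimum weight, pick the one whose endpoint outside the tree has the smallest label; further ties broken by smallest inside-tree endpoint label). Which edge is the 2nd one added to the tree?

Prim's algorithm from Lagos:
Step 1: cheapest edge leaving the tree is Delhi–Lagos (6); add Delhi.
Step 2: cheapest edge leaving the tree is Delhi–Tokyo (4); add Tokyo.
Step 3: cheapest edge leaving the tree is Lagos–Seoul (7); add Seoul.
Step 4: cheapest edge leaving the tree is Cairo–Delhi (11); add Cairo.
Step 5: cheapest edge leaving the tree is Cairo–Hanoi (4); add Hanoi.
The 2nd edge added is Delhi–Tokyo.

Delhi-Tokyo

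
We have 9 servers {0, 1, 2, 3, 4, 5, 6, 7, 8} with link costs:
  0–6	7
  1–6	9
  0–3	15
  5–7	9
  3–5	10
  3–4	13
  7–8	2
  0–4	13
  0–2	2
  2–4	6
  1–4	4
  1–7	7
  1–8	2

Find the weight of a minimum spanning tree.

Kruskal: consider edges lightest-first.
0–2 (2): add — endpoints in different components.
1–8 (2): add — endpoints in different components.
7–8 (2): add — endpoints in different components.
1–4 (4): add — endpoints in different components.
2–4 (6): add — endpoints in different components.
0–6 (7): add — endpoints in different components.
1–7 (7): skip — 1 and 7 already connected.
1–6 (9): skip — 1 and 6 already connected.
5–7 (9): add — endpoints in different components.
3–5 (10): add — endpoints in different components.
MST edges: 0–2, 1–8, 7–8, 1–4, 2–4, 0–6, 5–7, 3–5; total weight 2+2+2+4+6+7+9+10 = 42.

42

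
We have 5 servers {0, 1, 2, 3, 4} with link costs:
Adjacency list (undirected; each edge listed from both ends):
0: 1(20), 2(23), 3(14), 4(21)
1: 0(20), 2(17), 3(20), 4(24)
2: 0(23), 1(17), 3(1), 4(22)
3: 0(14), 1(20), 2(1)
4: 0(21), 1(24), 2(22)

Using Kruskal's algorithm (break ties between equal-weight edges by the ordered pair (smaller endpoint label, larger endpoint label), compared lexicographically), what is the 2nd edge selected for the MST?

Sort edges by weight, then run Kruskal:
2-3 (1): add. Components now {0} {1} {2,3} {4}
0-3 (14): add. Components now {0,2,3} {1} {4}
1-2 (17): add. Components now {0,1,2,3} {4}
0-1 (20): skip — 0 and 1 already connected.
1-3 (20): skip — 1 and 3 already connected.
0-4 (21): add. Components now {0,1,2,3,4}
The 2nd edge added is 0-3.

0-3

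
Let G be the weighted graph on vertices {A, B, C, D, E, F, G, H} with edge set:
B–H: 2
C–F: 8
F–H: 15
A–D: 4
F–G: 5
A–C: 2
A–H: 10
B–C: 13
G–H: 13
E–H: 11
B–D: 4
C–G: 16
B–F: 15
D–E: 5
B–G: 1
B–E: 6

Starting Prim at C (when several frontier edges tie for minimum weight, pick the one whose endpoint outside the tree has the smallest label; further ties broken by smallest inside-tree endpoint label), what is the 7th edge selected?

Grow the tree from C using Prim:
Step 1: cheapest edge leaving the tree is A–C (2); add A.
Step 2: cheapest edge leaving the tree is A–D (4); add D.
Step 3: cheapest edge leaving the tree is B–D (4); add B.
Step 4: cheapest edge leaving the tree is B–G (1); add G.
Step 5: cheapest edge leaving the tree is B–H (2); add H.
Step 6: cheapest edge leaving the tree is D–E (5); add E.
Step 7: cheapest edge leaving the tree is F–G (5); add F.
The 7th edge added is F–G.

F-G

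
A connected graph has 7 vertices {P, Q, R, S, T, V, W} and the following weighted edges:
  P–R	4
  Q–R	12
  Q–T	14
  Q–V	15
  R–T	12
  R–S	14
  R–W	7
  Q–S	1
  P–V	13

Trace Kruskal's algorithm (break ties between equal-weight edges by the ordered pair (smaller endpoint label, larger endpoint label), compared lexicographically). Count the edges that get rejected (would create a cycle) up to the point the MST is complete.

0

Kruskal: consider edges lightest-first.
Q–S (1): add — endpoints in different components.
P–R (4): add — endpoints in different components.
R–W (7): add — endpoints in different components.
Q–R (12): add — endpoints in different components.
R–T (12): add — endpoints in different components.
P–V (13): add — endpoints in different components.
Edges rejected before the tree was complete: 0.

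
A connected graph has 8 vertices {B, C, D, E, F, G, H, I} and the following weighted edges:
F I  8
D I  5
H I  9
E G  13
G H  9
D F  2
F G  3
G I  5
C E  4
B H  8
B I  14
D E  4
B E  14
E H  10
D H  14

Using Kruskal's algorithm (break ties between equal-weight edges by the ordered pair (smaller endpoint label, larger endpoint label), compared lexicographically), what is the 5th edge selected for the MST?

D-I

Kruskal: consider edges lightest-first.
D F (2): add — endpoints in different components.
F G (3): add — endpoints in different components.
C E (4): add — endpoints in different components.
D E (4): add — endpoints in different components.
D I (5): add — endpoints in different components.
G I (5): skip — G and I already connected.
B H (8): add — endpoints in different components.
F I (8): skip — F and I already connected.
G H (9): add — endpoints in different components.
The 5th edge added is D I.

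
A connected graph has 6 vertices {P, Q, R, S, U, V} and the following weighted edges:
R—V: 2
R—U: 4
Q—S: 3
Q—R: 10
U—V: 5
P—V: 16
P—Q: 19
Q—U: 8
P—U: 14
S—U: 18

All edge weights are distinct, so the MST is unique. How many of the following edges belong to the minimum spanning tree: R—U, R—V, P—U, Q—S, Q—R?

Kruskal: consider edges lightest-first.
R—V (2): add — endpoints in different components.
Q—S (3): add — endpoints in different components.
R—U (4): add — endpoints in different components.
U—V (5): skip — U and V already connected.
Q—U (8): add — endpoints in different components.
Q—R (10): skip — Q and R already connected.
P—U (14): add — endpoints in different components.
MST edge set: {R—V, Q—S, R—U, Q—U, P—U}.
Of the listed edges, {R—U, R—V, P—U, Q—S} are in the MST → 4.

4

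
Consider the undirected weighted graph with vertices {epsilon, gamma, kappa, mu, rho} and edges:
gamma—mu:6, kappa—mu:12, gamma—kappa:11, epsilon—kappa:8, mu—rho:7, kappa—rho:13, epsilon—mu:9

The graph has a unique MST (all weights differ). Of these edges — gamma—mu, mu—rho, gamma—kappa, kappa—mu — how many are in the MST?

2

Kruskal: consider edges lightest-first.
gamma—mu (6): add. Components now {epsilon} {gamma,mu} {kappa} {rho}
mu—rho (7): add. Components now {epsilon} {gamma,mu,rho} {kappa}
epsilon—kappa (8): add. Components now {epsilon,kappa} {gamma,mu,rho}
epsilon—mu (9): add. Components now {epsilon,gamma,kappa,mu,rho}
MST edge set: {gamma—mu, mu—rho, epsilon—kappa, epsilon—mu}.
Of the listed edges, {gamma—mu, mu—rho} are in the MST → 2.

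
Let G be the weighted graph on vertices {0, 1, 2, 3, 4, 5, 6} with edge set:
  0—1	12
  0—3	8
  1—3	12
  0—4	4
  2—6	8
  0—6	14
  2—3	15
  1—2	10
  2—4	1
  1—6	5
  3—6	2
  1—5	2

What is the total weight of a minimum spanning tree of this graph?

22

Prim's algorithm from 3:
Step 1: cheapest edge leaving the tree is 3—6 (2); add 6.
Step 2: cheapest edge leaving the tree is 1—6 (5); add 1.
Step 3: cheapest edge leaving the tree is 1—5 (2); add 5.
Step 4: cheapest edge leaving the tree is 0—3 (8); add 0.
Step 5: cheapest edge leaving the tree is 0—4 (4); add 4.
Step 6: cheapest edge leaving the tree is 2—4 (1); add 2.
MST edges: 3—6, 1—6, 1—5, 0—3, 0—4, 2—4; total weight 2+5+2+8+4+1 = 22.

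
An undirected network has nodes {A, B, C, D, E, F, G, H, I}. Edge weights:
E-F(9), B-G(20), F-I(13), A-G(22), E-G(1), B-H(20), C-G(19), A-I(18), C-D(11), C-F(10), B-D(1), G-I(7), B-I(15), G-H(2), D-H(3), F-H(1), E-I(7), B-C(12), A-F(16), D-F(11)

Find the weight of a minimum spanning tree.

Kruskal: consider edges lightest-first.
B-D (1): add — endpoints in different components.
E-G (1): add — endpoints in different components.
F-H (1): add — endpoints in different components.
G-H (2): add — endpoints in different components.
D-H (3): add — endpoints in different components.
E-I (7): add — endpoints in different components.
G-I (7): skip — G and I already connected.
E-F (9): skip — E and F already connected.
C-F (10): add — endpoints in different components.
C-D (11): skip — C and D already connected.
D-F (11): skip — D and F already connected.
B-C (12): skip — B and C already connected.
F-I (13): skip — F and I already connected.
B-I (15): skip — B and I already connected.
A-F (16): add — endpoints in different components.
MST edges: B-D, E-G, F-H, G-H, D-H, E-I, C-F, A-F; total weight 1+1+1+2+3+7+10+16 = 41.

41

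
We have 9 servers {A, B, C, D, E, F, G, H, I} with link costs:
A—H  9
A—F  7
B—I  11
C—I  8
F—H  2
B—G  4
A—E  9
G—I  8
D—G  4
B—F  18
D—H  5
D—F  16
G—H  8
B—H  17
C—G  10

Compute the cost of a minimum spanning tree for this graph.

Grow the tree from D using Prim:
Step 1: cheapest edge leaving the tree is D—G (4); add G.
Step 2: cheapest edge leaving the tree is B—G (4); add B.
Step 3: cheapest edge leaving the tree is D—H (5); add H.
Step 4: cheapest edge leaving the tree is F—H (2); add F.
Step 5: cheapest edge leaving the tree is A—F (7); add A.
Step 6: cheapest edge leaving the tree is G—I (8); add I.
Step 7: cheapest edge leaving the tree is C—I (8); add C.
Step 8: cheapest edge leaving the tree is A—E (9); add E.
MST edges: D—G, B—G, D—H, F—H, A—F, G—I, C—I, A—E; total weight 4+4+5+2+7+8+8+9 = 47.

47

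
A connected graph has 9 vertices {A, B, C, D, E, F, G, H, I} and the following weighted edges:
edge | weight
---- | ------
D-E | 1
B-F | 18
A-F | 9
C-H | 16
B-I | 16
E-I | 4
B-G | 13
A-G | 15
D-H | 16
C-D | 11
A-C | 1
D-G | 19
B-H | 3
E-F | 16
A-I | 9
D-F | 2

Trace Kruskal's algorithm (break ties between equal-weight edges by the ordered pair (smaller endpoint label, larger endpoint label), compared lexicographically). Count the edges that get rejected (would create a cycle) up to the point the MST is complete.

2

Kruskal's algorithm — process edges by increasing weight (ties by edge label):
A-C (1): add — endpoints in different components.
D-E (1): add — endpoints in different components.
D-F (2): add — endpoints in different components.
B-H (3): add — endpoints in different components.
E-I (4): add — endpoints in different components.
A-F (9): add — endpoints in different components.
A-I (9): skip — A and I already connected.
C-D (11): skip — C and D already connected.
B-G (13): add — endpoints in different components.
A-G (15): add — endpoints in different components.
Edges rejected before the tree was complete: 2.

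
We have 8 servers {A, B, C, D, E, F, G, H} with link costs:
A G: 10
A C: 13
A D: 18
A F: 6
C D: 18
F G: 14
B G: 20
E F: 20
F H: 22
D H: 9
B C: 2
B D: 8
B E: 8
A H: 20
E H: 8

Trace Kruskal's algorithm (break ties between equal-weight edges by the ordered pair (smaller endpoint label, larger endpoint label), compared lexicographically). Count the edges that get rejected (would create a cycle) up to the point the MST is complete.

Sort edges by weight, then run Kruskal:
B C (2): add — endpoints in different components.
A F (6): add — endpoints in different components.
B D (8): add — endpoints in different components.
B E (8): add — endpoints in different components.
E H (8): add — endpoints in different components.
D H (9): skip — D and H already connected.
A G (10): add — endpoints in different components.
A C (13): add — endpoints in different components.
Edges rejected before the tree was complete: 1.

1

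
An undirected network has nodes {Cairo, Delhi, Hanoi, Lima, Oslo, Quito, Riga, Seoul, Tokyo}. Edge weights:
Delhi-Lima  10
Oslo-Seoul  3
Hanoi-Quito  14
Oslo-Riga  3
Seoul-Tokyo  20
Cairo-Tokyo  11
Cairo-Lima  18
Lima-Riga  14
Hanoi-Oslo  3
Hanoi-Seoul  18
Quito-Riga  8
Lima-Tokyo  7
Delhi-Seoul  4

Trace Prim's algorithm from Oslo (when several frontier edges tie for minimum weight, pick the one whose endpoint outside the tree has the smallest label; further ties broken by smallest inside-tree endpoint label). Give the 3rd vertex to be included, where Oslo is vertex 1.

Prim's algorithm from Oslo:
Step 1: cheapest edge leaving the tree is Hanoi-Oslo (3); add Hanoi.
Step 2: cheapest edge leaving the tree is Oslo-Riga (3); add Riga.
Step 3: cheapest edge leaving the tree is Oslo-Seoul (3); add Seoul.
Step 4: cheapest edge leaving the tree is Delhi-Seoul (4); add Delhi.
Step 5: cheapest edge leaving the tree is Quito-Riga (8); add Quito.
Step 6: cheapest edge leaving the tree is Delhi-Lima (10); add Lima.
Step 7: cheapest edge leaving the tree is Lima-Tokyo (7); add Tokyo.
Step 8: cheapest edge leaving the tree is Cairo-Tokyo (11); add Cairo.
Vertex order: Oslo, Hanoi, Riga, Seoul, Delhi, Quito, Lima, Tokyo, Cairo. The 3rd vertex is Riga.

Riga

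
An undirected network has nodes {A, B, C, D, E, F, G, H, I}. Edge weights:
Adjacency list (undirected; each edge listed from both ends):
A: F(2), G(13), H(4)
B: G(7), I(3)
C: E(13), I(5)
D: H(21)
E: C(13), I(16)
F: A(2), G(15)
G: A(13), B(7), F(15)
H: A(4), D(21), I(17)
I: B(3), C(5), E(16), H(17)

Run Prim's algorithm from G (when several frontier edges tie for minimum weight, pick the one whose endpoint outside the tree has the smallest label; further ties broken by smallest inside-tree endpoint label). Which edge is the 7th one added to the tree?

C-E

Prim's algorithm from G:
Step 1: cheapest edge leaving the tree is B—G (7); add B.
Step 2: cheapest edge leaving the tree is B—I (3); add I.
Step 3: cheapest edge leaving the tree is C—I (5); add C.
Step 4: cheapest edge leaving the tree is A—G (13); add A.
Step 5: cheapest edge leaving the tree is A—F (2); add F.
Step 6: cheapest edge leaving the tree is A—H (4); add H.
Step 7: cheapest edge leaving the tree is C—E (13); add E.
Step 8: cheapest edge leaving the tree is D—H (21); add D.
The 7th edge added is C—E.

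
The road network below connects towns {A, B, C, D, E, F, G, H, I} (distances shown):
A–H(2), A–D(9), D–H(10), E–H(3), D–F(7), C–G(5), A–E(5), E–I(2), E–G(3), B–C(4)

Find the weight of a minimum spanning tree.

Prim's algorithm from G:
Step 1: cheapest edge leaving the tree is E–G (3); add E.
Step 2: cheapest edge leaving the tree is E–I (2); add I.
Step 3: cheapest edge leaving the tree is E–H (3); add H.
Step 4: cheapest edge leaving the tree is A–H (2); add A.
Step 5: cheapest edge leaving the tree is C–G (5); add C.
Step 6: cheapest edge leaving the tree is B–C (4); add B.
Step 7: cheapest edge leaving the tree is A–D (9); add D.
Step 8: cheapest edge leaving the tree is D–F (7); add F.
MST edges: E–G, E–I, E–H, A–H, C–G, B–C, A–D, D–F; total weight 3+2+3+2+5+4+9+7 = 35.

35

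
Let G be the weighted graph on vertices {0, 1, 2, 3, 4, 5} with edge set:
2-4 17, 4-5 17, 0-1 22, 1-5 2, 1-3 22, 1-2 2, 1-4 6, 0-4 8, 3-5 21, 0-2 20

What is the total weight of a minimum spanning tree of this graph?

39

Prim, starting at 0.
Step 1: cheapest edge leaving the tree is 0-4 (8); add 4.
Step 2: cheapest edge leaving the tree is 1-4 (6); add 1.
Step 3: cheapest edge leaving the tree is 1-2 (2); add 2.
Step 4: cheapest edge leaving the tree is 1-5 (2); add 5.
Step 5: cheapest edge leaving the tree is 3-5 (21); add 3.
MST edges: 0-4, 1-4, 1-2, 1-5, 3-5; total weight 8+6+2+2+21 = 39.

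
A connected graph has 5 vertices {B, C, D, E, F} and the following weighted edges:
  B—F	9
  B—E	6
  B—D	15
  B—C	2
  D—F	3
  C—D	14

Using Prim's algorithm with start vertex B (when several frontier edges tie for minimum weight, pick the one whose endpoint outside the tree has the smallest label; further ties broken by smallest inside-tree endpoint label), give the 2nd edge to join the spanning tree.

Grow the tree from B using Prim:
Step 1: frontier [B—C 2, B—E 6, B—F 9, B—D 15] → take B—C (2); add C.
Step 2: frontier [B—E 6, B—F 9, B—D 15, C—D 14] → take B—E (6); add E.
Step 3: frontier [B—F 9, B—D 15, C—D 14] → take B—F (9); add F.
Step 4: frontier [B—D 15, C—D 14, D—F 3] → take D—F (3); add D.
The 2nd edge added is B—E.

B-E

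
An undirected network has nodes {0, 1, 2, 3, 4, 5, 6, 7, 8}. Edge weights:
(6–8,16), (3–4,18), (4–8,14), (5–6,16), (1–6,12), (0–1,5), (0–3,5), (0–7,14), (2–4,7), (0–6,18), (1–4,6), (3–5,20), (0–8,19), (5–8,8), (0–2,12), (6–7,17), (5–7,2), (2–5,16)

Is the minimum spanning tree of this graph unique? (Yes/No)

Kruskal: consider edges lightest-first.
5–7 (2): add — endpoints in different components.
0–1 (5): add — endpoints in different components.
0–3 (5): add — endpoints in different components.
1–4 (6): add — endpoints in different components.
2–4 (7): add — endpoints in different components.
5–8 (8): add — endpoints in different components.
0–2 (12): skip — 0 and 2 already connected.
1–6 (12): add — endpoints in different components.
0–7 (14): add — endpoints in different components.
Non-tree edge 4–8 has weight 14, equal to the heaviest edge on its tree cycle — swapping gives another MST of the same weight. Not unique.

No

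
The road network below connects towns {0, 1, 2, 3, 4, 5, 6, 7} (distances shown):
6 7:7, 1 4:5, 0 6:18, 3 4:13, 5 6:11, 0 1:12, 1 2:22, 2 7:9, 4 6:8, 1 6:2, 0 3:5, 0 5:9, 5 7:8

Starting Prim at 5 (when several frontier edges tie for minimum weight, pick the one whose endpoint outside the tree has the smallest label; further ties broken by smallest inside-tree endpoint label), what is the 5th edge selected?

0-5

Prim's algorithm from 5:
Step 1: frontier [5 7 8, 0 5 9, 5 6 11] → take 5 7 (8); add 7.
Step 2: frontier [0 5 9, 5 6 11, 6 7 7, 2 7 9] → take 6 7 (7); add 6.
Step 3: frontier [0 5 9, 1 6 2, 4 6 8, 0 6 18, 2 7 9] → take 1 6 (2); add 1.
Step 4: frontier [1 4 5, 0 1 12, 1 2 22, 0 5 9, 4 6 8, 0 6 18, 2 7 9] → take 1 4 (5); add 4.
Step 5: frontier [0 1 12, 1 2 22, 3 4 13, 0 5 9, 0 6 18, 2 7 9] → take 0 5 (9); add 0.
Step 6: frontier [0 3 5, 1 2 22, 3 4 13, 2 7 9] → take 0 3 (5); add 3.
Step 7: frontier [1 2 22, 2 7 9] → take 2 7 (9); add 2.
The 5th edge added is 0 5.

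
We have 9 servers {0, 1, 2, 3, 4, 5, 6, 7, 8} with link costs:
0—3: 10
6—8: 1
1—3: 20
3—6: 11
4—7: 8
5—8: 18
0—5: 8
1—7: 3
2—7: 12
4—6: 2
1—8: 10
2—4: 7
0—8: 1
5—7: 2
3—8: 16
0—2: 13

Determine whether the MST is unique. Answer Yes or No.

No

Sort edges by weight, then run Kruskal:
0—8 (1): add — endpoints in different components.
6—8 (1): add — endpoints in different components.
4—6 (2): add — endpoints in different components.
5—7 (2): add — endpoints in different components.
1—7 (3): add — endpoints in different components.
2—4 (7): add — endpoints in different components.
0—5 (8): add — endpoints in different components.
4—7 (8): skip — 4 and 7 already connected.
0—3 (10): add — endpoints in different components.
Non-tree edge 4—7 has weight 8, equal to the heaviest edge on its tree cycle — swapping gives another MST of the same weight. Not unique.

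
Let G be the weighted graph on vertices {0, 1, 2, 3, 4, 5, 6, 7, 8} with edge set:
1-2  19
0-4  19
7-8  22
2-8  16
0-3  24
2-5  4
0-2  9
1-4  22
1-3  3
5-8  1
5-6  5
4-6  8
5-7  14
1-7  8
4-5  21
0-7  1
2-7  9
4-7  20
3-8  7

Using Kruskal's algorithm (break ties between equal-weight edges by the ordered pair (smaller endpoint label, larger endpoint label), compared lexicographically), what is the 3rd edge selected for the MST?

Kruskal: consider edges lightest-first.
0-7 (1): add — endpoints in different components.
5-8 (1): add — endpoints in different components.
1-3 (3): add — endpoints in different components.
2-5 (4): add — endpoints in different components.
5-6 (5): add — endpoints in different components.
3-8 (7): add — endpoints in different components.
1-7 (8): add — endpoints in different components.
4-6 (8): add — endpoints in different components.
The 3rd edge added is 1-3.

1-3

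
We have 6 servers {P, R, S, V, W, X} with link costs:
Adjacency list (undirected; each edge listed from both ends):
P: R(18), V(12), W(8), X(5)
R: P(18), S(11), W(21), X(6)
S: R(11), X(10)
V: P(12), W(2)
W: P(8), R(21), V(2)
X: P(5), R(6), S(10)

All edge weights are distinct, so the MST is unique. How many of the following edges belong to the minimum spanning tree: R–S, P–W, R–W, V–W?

Kruskal: consider edges lightest-first.
V–W (2): add — endpoints in different components.
P–X (5): add — endpoints in different components.
R–X (6): add — endpoints in different components.
P–W (8): add — endpoints in different components.
S–X (10): add — endpoints in different components.
MST edge set: {V–W, P–X, R–X, P–W, S–X}.
Of the listed edges, {P–W, V–W} are in the MST → 2.

2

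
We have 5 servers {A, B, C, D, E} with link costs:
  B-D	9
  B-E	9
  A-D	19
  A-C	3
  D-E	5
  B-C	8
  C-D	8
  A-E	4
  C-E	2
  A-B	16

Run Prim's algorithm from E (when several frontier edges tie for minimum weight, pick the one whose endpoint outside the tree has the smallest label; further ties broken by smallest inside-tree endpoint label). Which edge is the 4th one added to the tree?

B-C

Prim's algorithm from E:
Step 1: cheapest edge leaving the tree is C-E (2); add C.
Step 2: cheapest edge leaving the tree is A-C (3); add A.
Step 3: cheapest edge leaving the tree is D-E (5); add D.
Step 4: cheapest edge leaving the tree is B-C (8); add B.
The 4th edge added is B-C.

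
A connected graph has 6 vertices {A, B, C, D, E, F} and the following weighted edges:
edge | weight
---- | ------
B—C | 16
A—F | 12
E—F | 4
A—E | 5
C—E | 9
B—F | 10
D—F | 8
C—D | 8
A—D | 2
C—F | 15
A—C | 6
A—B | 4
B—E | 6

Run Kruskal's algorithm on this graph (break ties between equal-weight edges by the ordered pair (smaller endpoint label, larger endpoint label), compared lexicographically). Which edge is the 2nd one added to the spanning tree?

Sort edges by weight, then run Kruskal:
A—D (2): add. Components now {A,D} {B} {C} {E} {F}
A—B (4): add. Components now {A,B,D} {C} {E} {F}
E—F (4): add. Components now {A,B,D} {C} {E,F}
A—E (5): add. Components now {A,B,D,E,F} {C}
A—C (6): add. Components now {A,B,C,D,E,F}
The 2nd edge added is A—B.

A-B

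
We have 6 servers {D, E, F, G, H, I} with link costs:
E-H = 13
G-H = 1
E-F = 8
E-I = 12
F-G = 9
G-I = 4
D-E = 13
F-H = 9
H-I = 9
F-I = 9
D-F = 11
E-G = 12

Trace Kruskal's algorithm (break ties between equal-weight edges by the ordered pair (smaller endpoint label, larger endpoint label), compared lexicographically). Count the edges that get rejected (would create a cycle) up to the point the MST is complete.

Kruskal's algorithm — process edges by increasing weight (ties by edge label):
G-H (1): add — endpoints in different components.
G-I (4): add — endpoints in different components.
E-F (8): add — endpoints in different components.
F-G (9): add — endpoints in different components.
F-H (9): skip — F and H already connected.
F-I (9): skip — F and I already connected.
H-I (9): skip — H and I already connected.
D-F (11): add — endpoints in different components.
Edges rejected before the tree was complete: 3.

3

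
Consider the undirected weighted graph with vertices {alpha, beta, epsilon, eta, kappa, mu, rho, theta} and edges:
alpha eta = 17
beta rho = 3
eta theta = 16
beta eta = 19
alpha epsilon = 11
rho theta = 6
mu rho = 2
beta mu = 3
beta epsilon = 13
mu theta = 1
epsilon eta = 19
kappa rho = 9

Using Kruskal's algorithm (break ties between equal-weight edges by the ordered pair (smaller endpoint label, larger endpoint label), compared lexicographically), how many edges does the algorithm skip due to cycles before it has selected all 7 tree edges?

2

Kruskal's algorithm — process edges by increasing weight (ties by edge label):
mu theta (1): add — endpoints in different components.
mu rho (2): add — endpoints in different components.
beta mu (3): add — endpoints in different components.
beta rho (3): skip — beta and rho already connected.
rho theta (6): skip — rho and theta already connected.
kappa rho (9): add — endpoints in different components.
alpha epsilon (11): add — endpoints in different components.
beta epsilon (13): add — endpoints in different components.
eta theta (16): add — endpoints in different components.
Edges rejected before the tree was complete: 2.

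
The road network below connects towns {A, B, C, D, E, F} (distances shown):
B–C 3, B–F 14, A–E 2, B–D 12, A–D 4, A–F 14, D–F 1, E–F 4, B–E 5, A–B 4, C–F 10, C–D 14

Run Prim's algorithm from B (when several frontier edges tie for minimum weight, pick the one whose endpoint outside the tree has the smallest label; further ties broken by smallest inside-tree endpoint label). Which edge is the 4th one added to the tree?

Grow the tree from B using Prim:
Step 1: cheapest edge leaving the tree is B–C (3); add C.
Step 2: cheapest edge leaving the tree is A–B (4); add A.
Step 3: cheapest edge leaving the tree is A–E (2); add E.
Step 4: cheapest edge leaving the tree is A–D (4); add D.
Step 5: cheapest edge leaving the tree is D–F (1); add F.
The 4th edge added is A–D.

A-D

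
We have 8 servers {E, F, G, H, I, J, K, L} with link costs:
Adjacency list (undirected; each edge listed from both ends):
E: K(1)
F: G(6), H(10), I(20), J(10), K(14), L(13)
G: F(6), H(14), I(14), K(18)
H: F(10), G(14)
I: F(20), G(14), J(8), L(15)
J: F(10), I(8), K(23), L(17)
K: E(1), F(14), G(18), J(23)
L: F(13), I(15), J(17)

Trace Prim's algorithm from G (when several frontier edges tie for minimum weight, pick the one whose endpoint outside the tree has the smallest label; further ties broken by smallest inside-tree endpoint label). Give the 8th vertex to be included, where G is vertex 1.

E

Grow the tree from G using Prim:
Step 1: frontier [F—G 6, G—H 14, G—I 14, G—K 18] → take F—G (6); add F.
Step 2: frontier [F—H 10, F—J 10, F—L 13, F—K 14, F—I 20, G—H 14, G—I 14, G—K 18] → take F—H (10); add H.
Step 3: frontier [F—J 10, F—L 13, F—K 14, F—I 20, G—I 14, G—K 18] → take F—J (10); add J.
Step 4: frontier [F—L 13, F—K 14, F—I 20, G—I 14, G—K 18, I—J 8, J—L 17, J—K 23] → take I—J (8); add I.
Step 5: frontier [F—L 13, F—K 14, G—K 18, I—L 15, J—L 17, J—K 23] → take F—L (13); add L.
Step 6: frontier [F—K 14, G—K 18, J—K 23] → take F—K (14); add K.
Step 7: frontier [E—K 1] → take E—K (1); add E.
Vertex order: G, F, H, J, I, L, K, E. The 8th vertex is E.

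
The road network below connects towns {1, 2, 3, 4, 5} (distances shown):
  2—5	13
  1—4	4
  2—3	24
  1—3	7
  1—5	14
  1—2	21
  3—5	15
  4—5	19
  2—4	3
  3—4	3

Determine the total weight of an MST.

23

Kruskal's algorithm — process edges by increasing weight (ties by edge label):
2—4 (3): add — endpoints in different components.
3—4 (3): add — endpoints in different components.
1—4 (4): add — endpoints in different components.
1—3 (7): skip — 1 and 3 already connected.
2—5 (13): add — endpoints in different components.
MST edges: 2—4, 3—4, 1—4, 2—5; total weight 3+3+4+13 = 23.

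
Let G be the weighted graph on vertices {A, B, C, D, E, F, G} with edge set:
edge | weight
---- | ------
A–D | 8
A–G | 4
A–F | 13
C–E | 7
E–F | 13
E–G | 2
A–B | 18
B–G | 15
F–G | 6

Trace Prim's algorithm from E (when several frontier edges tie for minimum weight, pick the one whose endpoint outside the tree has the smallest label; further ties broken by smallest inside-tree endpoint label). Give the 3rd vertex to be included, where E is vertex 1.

A

Prim's algorithm from E:
Step 1: frontier [E–G 2, C–E 7, E–F 13] → take E–G (2); add G.
Step 2: frontier [C–E 7, E–F 13, A–G 4, F–G 6, B–G 15] → take A–G (4); add A.
Step 3: frontier [A–D 8, A–F 13, A–B 18, C–E 7, E–F 13, F–G 6, B–G 15] → take F–G (6); add F.
Step 4: frontier [A–D 8, A–B 18, C–E 7, B–G 15] → take C–E (7); add C.
Step 5: frontier [A–D 8, A–B 18, B–G 15] → take A–D (8); add D.
Step 6: frontier [A–B 18, B–G 15] → take B–G (15); add B.
Vertex order: E, G, A, F, C, D, B. The 3rd vertex is A.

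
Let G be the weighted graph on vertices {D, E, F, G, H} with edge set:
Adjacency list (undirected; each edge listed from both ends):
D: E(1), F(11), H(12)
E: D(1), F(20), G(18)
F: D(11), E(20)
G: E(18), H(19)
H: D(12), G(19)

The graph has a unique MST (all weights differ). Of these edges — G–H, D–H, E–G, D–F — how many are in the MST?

3

Kruskal: consider edges lightest-first.
D–E (1): add — endpoints in different components.
D–F (11): add — endpoints in different components.
D–H (12): add — endpoints in different components.
E–G (18): add — endpoints in different components.
MST edge set: {D–E, D–F, D–H, E–G}.
Of the listed edges, {D–H, E–G, D–F} are in the MST → 3.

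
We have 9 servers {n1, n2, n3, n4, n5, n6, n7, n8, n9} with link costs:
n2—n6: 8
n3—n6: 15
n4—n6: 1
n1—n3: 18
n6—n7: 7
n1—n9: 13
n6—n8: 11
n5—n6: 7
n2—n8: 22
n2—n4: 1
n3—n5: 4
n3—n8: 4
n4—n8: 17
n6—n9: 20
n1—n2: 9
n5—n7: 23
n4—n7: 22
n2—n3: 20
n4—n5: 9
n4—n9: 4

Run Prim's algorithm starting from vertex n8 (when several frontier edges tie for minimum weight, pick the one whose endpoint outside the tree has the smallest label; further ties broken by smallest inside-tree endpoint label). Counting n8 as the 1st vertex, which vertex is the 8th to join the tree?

n7

Prim's algorithm from n8:
Step 1: cheapest edge leaving the tree is n3—n8 (4); add n3.
Step 2: cheapest edge leaving the tree is n3—n5 (4); add n5.
Step 3: cheapest edge leaving the tree is n5—n6 (7); add n6.
Step 4: cheapest edge leaving the tree is n4—n6 (1); add n4.
Step 5: cheapest edge leaving the tree is n2—n4 (1); add n2.
Step 6: cheapest edge leaving the tree is n4—n9 (4); add n9.
Step 7: cheapest edge leaving the tree is n6—n7 (7); add n7.
Step 8: cheapest edge leaving the tree is n1—n2 (9); add n1.
Vertex order: n8, n3, n5, n6, n4, n2, n9, n7, n1. The 8th vertex is n7.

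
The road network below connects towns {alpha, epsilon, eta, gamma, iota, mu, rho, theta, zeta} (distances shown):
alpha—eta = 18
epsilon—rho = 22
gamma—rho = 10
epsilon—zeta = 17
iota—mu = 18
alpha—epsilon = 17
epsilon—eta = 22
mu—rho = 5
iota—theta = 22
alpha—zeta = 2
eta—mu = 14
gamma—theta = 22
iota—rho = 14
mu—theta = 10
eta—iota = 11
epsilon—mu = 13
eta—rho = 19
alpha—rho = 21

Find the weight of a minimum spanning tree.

82

Kruskal's algorithm — process edges by increasing weight (ties by edge label):
alpha—zeta (2): add — endpoints in different components.
mu—rho (5): add — endpoints in different components.
gamma—rho (10): add — endpoints in different components.
mu—theta (10): add — endpoints in different components.
eta—iota (11): add — endpoints in different components.
epsilon—mu (13): add — endpoints in different components.
eta—mu (14): add — endpoints in different components.
iota—rho (14): skip — rho and iota already connected.
alpha—epsilon (17): add — endpoints in different components.
MST edges: alpha—zeta, mu—rho, gamma—rho, mu—theta, eta—iota, epsilon—mu, eta—mu, alpha—epsilon; total weight 2+5+10+10+11+13+14+17 = 82.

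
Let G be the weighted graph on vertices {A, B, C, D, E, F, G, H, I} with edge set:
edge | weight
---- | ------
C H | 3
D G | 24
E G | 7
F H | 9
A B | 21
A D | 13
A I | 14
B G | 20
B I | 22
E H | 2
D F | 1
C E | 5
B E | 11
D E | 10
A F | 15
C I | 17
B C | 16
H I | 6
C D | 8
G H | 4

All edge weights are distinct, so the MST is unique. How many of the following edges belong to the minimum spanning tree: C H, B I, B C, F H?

1

Kruskal's algorithm — process edges by increasing weight (ties by edge label):
D F (1): add — endpoints in different components.
E H (2): add — endpoints in different components.
C H (3): add — endpoints in different components.
G H (4): add — endpoints in different components.
C E (5): skip — C and E already connected.
H I (6): add — endpoints in different components.
E G (7): skip — E and G already connected.
C D (8): add — endpoints in different components.
F H (9): skip — F and H already connected.
D E (10): skip — D and E already connected.
B E (11): add — endpoints in different components.
A D (13): add — endpoints in different components.
MST edge set: {D F, E H, C H, G H, H I, C D, B E, A D}.
Of the listed edges, {C H} are in the MST → 1.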